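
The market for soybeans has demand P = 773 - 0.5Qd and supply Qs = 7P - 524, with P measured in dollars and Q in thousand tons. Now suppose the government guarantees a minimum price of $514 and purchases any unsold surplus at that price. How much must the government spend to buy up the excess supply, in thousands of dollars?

1313784

Rearranging demand gives Qd = 1546 - 2P. In a free market, 1546 - 2P = 7P - 524 gives the equilibrium P* = 230, Q* = 1086.
Since 514 > 230, the floor is binding.
At P = 514: Qd = 1546 - 2·514 = 518 and Qs = 7·514 - 524 = 3074.
Surplus = Qs - Qd = 2556.
Government expenditure = surplus × support price = 2556 × 514 = 1313784.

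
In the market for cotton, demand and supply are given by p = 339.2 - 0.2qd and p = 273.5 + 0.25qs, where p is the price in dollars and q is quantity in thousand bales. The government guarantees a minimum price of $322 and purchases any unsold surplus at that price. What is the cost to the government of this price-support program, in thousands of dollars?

34776

Rearranging demand gives qd = 1696 - 5p; rearranging supply gives qs = 4p - 1094. Without the control the market clears where 1696 - 5p = 4p - 1094, i.e. p* = 310 and q* = 146.
Since 322 > 310, the floor is binding.
At p = 322: qd = 1696 - 5·322 = 86 and qs = 4·322 - 1094 = 194.
Surplus = qs - qd = 108.
Government expenditure = surplus × support price = 108 × 322 = 34776.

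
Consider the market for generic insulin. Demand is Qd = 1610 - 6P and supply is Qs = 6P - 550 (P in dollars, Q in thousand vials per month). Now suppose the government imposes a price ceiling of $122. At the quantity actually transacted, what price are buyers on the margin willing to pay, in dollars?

238

Equilibrium: 1610 - 6P = 6P - 550, so 2160 = 12P and P* = 180, Q* = 530.
Because the ceiling (122) lies below the market-clearing price, it is binding.
At P = 122: Qd = 1610 - 6·122 = 878 and Qs = 6·122 - 550 = 182.
Only 182 units reach the market. On the demand curve, the marginal buyer's willingness to pay at Q = 182 is (1610 - 182)/6 = 238.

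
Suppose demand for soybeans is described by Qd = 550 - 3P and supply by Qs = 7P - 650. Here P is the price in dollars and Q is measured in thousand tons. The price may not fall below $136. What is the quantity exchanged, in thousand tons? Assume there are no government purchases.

Setting quantity demanded equal to quantity supplied, 550 - 3P = 7P - 650, gives P* = 120 and Q* = 190.
The floor of 136 is above the equilibrium price 120, so it binds.
At P = 136: Qd = 550 - 3·136 = 142 and Qs = 7·136 - 650 = 302.
The quantity actually transacted is the short side, demand: 142.

142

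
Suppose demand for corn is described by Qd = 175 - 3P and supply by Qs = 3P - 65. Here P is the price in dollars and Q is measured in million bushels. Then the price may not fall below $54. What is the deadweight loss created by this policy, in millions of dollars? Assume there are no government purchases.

588

In a free market, 175 - 3P = 3P - 65 gives the equilibrium P* = 40, Q* = 55.
Since 54 > 40, the floor is binding.
At P = 54: Qd = 175 - 3·54 = 13 and Qs = 3·54 - 65 = 97.
Quantity traded falls to 13. At Q = 13 the demand price is (175 - 13)/3 = 54 and the supply price is (65 + 13)/3 = 26.
Deadweight loss = ½ · (54 - 26) · (55 - 13) = ½ · 28 · 42 = 588.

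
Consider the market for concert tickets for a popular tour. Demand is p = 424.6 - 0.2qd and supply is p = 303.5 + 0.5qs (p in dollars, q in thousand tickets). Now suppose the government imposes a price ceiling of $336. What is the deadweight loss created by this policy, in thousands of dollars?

Rearranging demand gives qd = 2123 - 5p; rearranging supply gives qs = 2p - 607. Equilibrium: 2123 - 5p = 2p - 607, so 2730 = 7p and p* = 390, q* = 173.
Since 336 < 390, the ceiling is binding.
At p = 336: qd = 2123 - 5·336 = 443 and qs = 2·336 - 607 = 65.
Quantity traded falls to 65. At q = 65 the demand price is (2123 - 65)/5 = 411.6 and the supply price is (607 + 65)/2 = 336.
Deadweight loss = ½ · (411.6 - 336) · (173 - 65) = ½ · 75.6 · 108 = 4082.4.

4082.4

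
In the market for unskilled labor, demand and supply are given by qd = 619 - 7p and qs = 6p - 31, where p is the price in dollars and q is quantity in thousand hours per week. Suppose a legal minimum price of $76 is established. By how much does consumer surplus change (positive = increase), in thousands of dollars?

-4628

In a free market, 619 - 7p = 6p - 31 gives the equilibrium p* = 50, q* = 269.
Because the floor (76) lies above the market-clearing price, it is binding.
At p = 76: qd = 619 - 7·76 = 87 and qs = 6·76 - 31 = 425.
Consumer surplus without the control is ½ · (619/7 - 50) · 269 = 72361/14.
With the floor, consumers buy 87 units at 76, so CS = ½ · (619/7 - 76) · 87 = 7569/14.
Change in consumer surplus = 7569/14 - 72361/14 = -4628.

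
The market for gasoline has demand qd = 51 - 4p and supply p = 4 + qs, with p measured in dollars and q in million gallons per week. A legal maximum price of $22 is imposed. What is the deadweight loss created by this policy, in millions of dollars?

0

Rearranging supply gives qs = p - 4. Without the control the market clears where 51 - 4p = p - 4, i.e. p* = 11 and q* = 7.
The ceiling of 22 is above the equilibrium price 11, so it is not binding; the market clears at p* = 11, q* = 7.
Since the control does not bind, no trades are prevented and deadweight loss is zero.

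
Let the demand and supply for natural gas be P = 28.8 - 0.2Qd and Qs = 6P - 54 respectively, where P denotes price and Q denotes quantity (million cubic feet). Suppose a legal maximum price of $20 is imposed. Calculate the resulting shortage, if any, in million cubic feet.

0

Rearranging demand gives Qd = 144 - 5P. Without the control the market clears where 144 - 5P = 6P - 54, i.e. P* = 18 and Q* = 54.
Since 20 is above P* = 18, the ceiling does not bind and the free-market outcome prevails.
Since the control does not bind, there is no shortage.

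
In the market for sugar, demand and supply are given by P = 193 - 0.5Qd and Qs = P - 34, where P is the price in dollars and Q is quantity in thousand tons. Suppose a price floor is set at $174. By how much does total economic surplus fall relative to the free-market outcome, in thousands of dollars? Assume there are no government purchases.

Rearranging demand gives Qd = 386 - 2P. Without the control the market clears where 386 - 2P = P - 34, i.e. P* = 140 and Q* = 106.
The floor of 174 is above the equilibrium price 140, so it binds.
At P = 174: Qd = 386 - 2·174 = 38 and Qs = 174 - 34 = 140.
Quantity traded falls to 38. At Q = 38 the demand price is (386 - 38)/2 = 174 and the supply price is 34 + 38 = 72.
Deadweight loss = ½ · (174 - 72) · (106 - 38) = ½ · 102 · 68 = 3468.

3468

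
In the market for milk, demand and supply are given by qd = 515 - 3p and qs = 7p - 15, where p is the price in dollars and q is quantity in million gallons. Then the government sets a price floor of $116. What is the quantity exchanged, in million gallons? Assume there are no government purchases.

Setting quantity demanded equal to quantity supplied, 515 - 3p = 7p - 15, gives p* = 53 and q* = 356.
Since 116 > 53, the floor is binding.
At p = 116: qd = 515 - 3·116 = 167 and qs = 7·116 - 15 = 797.
The quantity actually transacted is the short side, demand: 167.

167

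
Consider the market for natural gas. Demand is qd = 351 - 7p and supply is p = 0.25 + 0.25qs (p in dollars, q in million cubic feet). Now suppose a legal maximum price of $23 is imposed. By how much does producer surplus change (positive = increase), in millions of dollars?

-981

Rearranging supply gives qs = 4p - 1. Equilibrium: 351 - 7p = 4p - 1, so 352 = 11p and p* = 32, q* = 127.
Since 23 < 32, the ceiling is binding.
At p = 23: qd = 351 - 7·23 = 190 and qs = 4·23 - 1 = 91.
Producer surplus without the control is ½ · (32 - 0.25) · 127 = 2016.125.
With the ceiling, producers sell 91 units at 23, so PS = ½ · (23 - 0.25) · 91 = 1035.125.
Change in producer surplus = 1035.125 - 2016.125 = -981.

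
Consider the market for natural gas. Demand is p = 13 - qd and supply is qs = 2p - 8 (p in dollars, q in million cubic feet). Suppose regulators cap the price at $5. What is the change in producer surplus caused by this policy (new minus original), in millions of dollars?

-8

Rearranging demand gives qd = 13 - p. Equilibrium: 13 - p = 2p - 8, so 21 = 3p and p* = 7, q* = 6.
Because the ceiling (5) lies below the market-clearing price, it is binding.
At p = 5: qd = 13 - 5 = 8 and qs = 2·5 - 8 = 2.
Producer surplus without the control is ½ · (7 - 4) · 6 = 9.
With the ceiling, producers sell 2 units at 5, so PS = ½ · (5 - 4) · 2 = 1.
Change in producer surplus = 1 - 9 = -8.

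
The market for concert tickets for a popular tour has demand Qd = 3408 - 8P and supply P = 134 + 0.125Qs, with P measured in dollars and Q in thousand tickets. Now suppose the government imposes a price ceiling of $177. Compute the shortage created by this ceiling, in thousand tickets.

Rearranging supply gives Qs = 8P - 1072. Without the control the market clears where 3408 - 8P = 8P - 1072, i.e. P* = 280 and Q* = 1168.
The ceiling of 177 is below the equilibrium price 280, so it binds.
At P = 177: Qd = 3408 - 8·177 = 1992 and Qs = 8·177 - 1072 = 344.
Shortage = Qd - Qs = 1992 - 344 = 1648.

1648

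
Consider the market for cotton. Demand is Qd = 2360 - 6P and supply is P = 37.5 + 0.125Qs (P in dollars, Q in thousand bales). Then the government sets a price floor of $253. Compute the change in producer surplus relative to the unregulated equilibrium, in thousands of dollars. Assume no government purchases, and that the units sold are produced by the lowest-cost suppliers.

44115.75

Rearranging supply gives Qs = 8P - 300. Setting quantity demanded equal to quantity supplied, 2360 - 6P = 8P - 300, gives P* = 190 and Q* = 1220.
The floor of 253 is above the equilibrium price 190, so it binds.
At P = 253: Qd = 2360 - 6·253 = 842 and Qs = 8·253 - 300 = 1724.
Producer surplus without the control is ½ · (190 - 37.5) · 1220 = 93025.
With the floor, 842 units are sold at 253. The supply price at Q = 842 is 142.75, so PS = ½ · [(253 - 37.5) + (253 - 142.75)] · 842 = 137140.75.
Change in producer surplus = 137140.75 - 93025 = 44115.75.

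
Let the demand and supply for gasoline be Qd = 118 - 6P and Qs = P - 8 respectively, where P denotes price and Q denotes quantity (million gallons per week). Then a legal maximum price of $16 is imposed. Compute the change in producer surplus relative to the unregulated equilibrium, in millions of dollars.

Without the control the market clears where 118 - 6P = P - 8, i.e. P* = 18 and Q* = 10.
Because the ceiling (16) lies below the market-clearing price, it is binding.
At P = 16: Qd = 118 - 6·16 = 22 and Qs = 16 - 8 = 8.
Producer surplus without the control is ½ · (18 - 8) · 10 = 50.
With the ceiling, producers sell 8 units at 16, so PS = ½ · (16 - 8) · 8 = 32.
Change in producer surplus = 32 - 50 = -18.

-18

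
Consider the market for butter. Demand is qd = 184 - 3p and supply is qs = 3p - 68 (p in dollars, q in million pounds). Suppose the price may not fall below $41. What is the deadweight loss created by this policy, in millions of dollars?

In a free market, 184 - 3p = 3p - 68 gives the equilibrium p* = 42, q* = 58.
Since 41 is below p* = 42, the floor does not bind and the free-market outcome prevails.
Since the control does not bind, no trades are prevented and deadweight loss is zero.

0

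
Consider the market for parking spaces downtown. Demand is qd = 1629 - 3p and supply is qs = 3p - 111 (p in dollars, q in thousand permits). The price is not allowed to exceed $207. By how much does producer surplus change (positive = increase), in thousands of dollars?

Setting quantity demanded equal to quantity supplied, 1629 - 3p = 3p - 111, gives p* = 290 and q* = 759.
Because the ceiling (207) lies below the market-clearing price, it is binding.
At p = 207: qd = 1629 - 3·207 = 1008 and qs = 3·207 - 111 = 510.
Producer surplus without the control is ½ · (290 - 37) · 759 = 96013.5.
With the ceiling, producers sell 510 units at 207, so PS = ½ · (207 - 37) · 510 = 43350.
Change in producer surplus = 43350 - 96013.5 = -52663.5.

-52663.5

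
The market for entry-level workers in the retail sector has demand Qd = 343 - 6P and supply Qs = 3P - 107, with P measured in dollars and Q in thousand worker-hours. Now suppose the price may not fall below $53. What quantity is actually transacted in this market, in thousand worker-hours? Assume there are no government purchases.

Setting quantity demanded equal to quantity supplied, 343 - 6P = 3P - 107, gives P* = 50 and Q* = 43.
Because the floor (53) lies above the market-clearing price, it is binding.
At P = 53: Qd = 343 - 6·53 = 25 and Qs = 3·53 - 107 = 52.
The quantity actually transacted is the short side, demand: 25.

25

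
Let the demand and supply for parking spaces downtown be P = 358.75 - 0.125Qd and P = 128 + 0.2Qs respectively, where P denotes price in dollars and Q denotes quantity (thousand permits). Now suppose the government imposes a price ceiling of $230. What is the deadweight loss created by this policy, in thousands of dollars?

Rearranging demand gives Qd = 2870 - 8P; rearranging supply gives Qs = 5P - 640. Equilibrium: 2870 - 8P = 5P - 640, so 3510 = 13P and P* = 270, Q* = 710.
Because the ceiling (230) lies below the market-clearing price, it is binding.
At P = 230: Qd = 2870 - 8·230 = 1030 and Qs = 5·230 - 640 = 510.
Quantity traded falls to 510. At Q = 510 the demand price is (2870 - 510)/8 = 295 and the supply price is (640 + 510)/5 = 230.
Deadweight loss = ½ · (295 - 230) · (710 - 510) = ½ · 65 · 200 = 6500.

6500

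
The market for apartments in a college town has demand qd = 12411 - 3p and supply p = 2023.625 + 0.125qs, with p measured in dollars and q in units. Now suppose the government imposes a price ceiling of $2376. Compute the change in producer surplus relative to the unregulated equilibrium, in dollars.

Rearranging supply gives qs = 8p - 16189. In a free market, 12411 - 3p = 8p - 16189 gives the equilibrium p* = 2600, q* = 4611.
Since 2376 < 2600, the ceiling is binding.
At p = 2376: qd = 12411 - 3·2376 = 5283 and qs = 8·2376 - 16189 = 2819.
Producer surplus without the control is ½ · (2600 - 2023.625) · 4611 = 1328832.5625.
With the ceiling, producers sell 2819 units at 2376, so PS = ½ · (2376 - 2023.625) · 2819 = 496672.5625.
Change in producer surplus = 496672.5625 - 1328832.5625 = -832160.

-832160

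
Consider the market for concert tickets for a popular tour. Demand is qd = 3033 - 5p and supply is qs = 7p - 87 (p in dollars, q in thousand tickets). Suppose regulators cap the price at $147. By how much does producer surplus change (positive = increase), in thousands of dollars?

-151137.5

Setting quantity demanded equal to quantity supplied, 3033 - 5p = 7p - 87, gives p* = 260 and q* = 1733.
Since 147 < 260, the ceiling is binding.
At p = 147: qd = 3033 - 5·147 = 2298 and qs = 7·147 - 87 = 942.
Producer surplus without the control is ½ · (260 - 87/7) · 1733 = 3003289/14.
With the ceiling, producers sell 942 units at 147, so PS = ½ · (147 - 87/7) · 942 = 443682/7.
Change in producer surplus = 443682/7 - 3003289/14 = -151137.5.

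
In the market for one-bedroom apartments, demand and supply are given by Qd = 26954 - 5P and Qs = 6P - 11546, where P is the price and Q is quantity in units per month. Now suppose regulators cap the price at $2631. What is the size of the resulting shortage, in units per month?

In a free market, 26954 - 5P = 6P - 11546 gives the equilibrium P* = 3500, Q* = 9454.
Because the ceiling (2631) lies below the market-clearing price, it is binding.
At P = 2631: Qd = 26954 - 5·2631 = 13799 and Qs = 6·2631 - 11546 = 4240.
Shortage = Qd - Qs = 13799 - 4240 = 9559.

9559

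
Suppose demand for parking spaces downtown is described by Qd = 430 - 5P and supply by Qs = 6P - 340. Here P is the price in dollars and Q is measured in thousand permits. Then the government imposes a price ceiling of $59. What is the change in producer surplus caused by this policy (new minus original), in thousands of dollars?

In a free market, 430 - 5P = 6P - 340 gives the equilibrium P* = 70, Q* = 80.
Because the ceiling (59) lies below the market-clearing price, it is binding.
At P = 59: Qd = 430 - 5·59 = 135 and Qs = 6·59 - 340 = 14.
Producer surplus without the control is ½ · (70 - 170/3) · 80 = 1600/3.
With the ceiling, producers sell 14 units at 59, so PS = ½ · (59 - 170/3) · 14 = 49/3.
Change in producer surplus = 49/3 - 1600/3 = -517.

-517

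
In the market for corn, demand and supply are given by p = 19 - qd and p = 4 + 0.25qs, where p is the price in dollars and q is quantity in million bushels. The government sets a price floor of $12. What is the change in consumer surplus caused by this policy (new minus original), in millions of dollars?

Rearranging demand gives qd = 19 - p; rearranging supply gives qs = 4p - 16. Setting quantity demanded equal to quantity supplied, 19 - p = 4p - 16, gives p* = 7 and q* = 12.
Because the floor (12) lies above the market-clearing price, it is binding.
At p = 12: qd = 19 - 12 = 7 and qs = 4·12 - 16 = 32.
Consumer surplus without the control is ½ · (19 - 7) · 12 = 72.
With the floor, consumers buy 7 units at 12, so CS = ½ · (19 - 12) · 7 = 24.5.
Change in consumer surplus = 24.5 - 72 = -47.5.

-47.5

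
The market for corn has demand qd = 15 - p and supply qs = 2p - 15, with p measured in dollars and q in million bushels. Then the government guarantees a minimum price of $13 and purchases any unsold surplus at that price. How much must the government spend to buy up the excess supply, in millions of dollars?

117

Equilibrium: 15 - p = 2p - 15, so 30 = 3p and p* = 10, q* = 5.
Because the floor (13) lies above the market-clearing price, it is binding.
At p = 13: qd = 15 - 13 = 2 and qs = 2·13 - 15 = 11.
Surplus = qs - qd = 9.
Government expenditure = surplus × support price = 9 × 13 = 117.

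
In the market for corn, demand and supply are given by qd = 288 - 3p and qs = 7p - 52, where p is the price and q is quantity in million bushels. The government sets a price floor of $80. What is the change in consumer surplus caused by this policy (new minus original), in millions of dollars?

-5382

In a free market, 288 - 3p = 7p - 52 gives the equilibrium p* = 34, q* = 186.
The floor of 80 is above the equilibrium price 34, so it binds.
At p = 80: qd = 288 - 3·80 = 48 and qs = 7·80 - 52 = 508.
Consumer surplus without the control is ½ · (96 - 34) · 186 = 5766.
With the floor, consumers buy 48 units at 80, so CS = ½ · (96 - 80) · 48 = 384.
Change in consumer surplus = 384 - 5766 = -5382.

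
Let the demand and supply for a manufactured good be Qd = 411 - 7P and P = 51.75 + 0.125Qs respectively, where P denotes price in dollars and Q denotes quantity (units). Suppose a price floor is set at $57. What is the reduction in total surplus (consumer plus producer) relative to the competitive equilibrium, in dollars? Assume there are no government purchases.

26.25

Rearranging supply gives Qs = 8P - 414. Equilibrium: 411 - 7P = 8P - 414, so 825 = 15P and P* = 55, Q* = 26.
The floor of 57 is above the equilibrium price 55, so it binds.
At P = 57: Qd = 411 - 7·57 = 12 and Qs = 8·57 - 414 = 42.
Quantity traded falls to 12. At Q = 12 the demand price is (411 - 12)/7 = 57 and the supply price is (414 + 12)/8 = 53.25.
Deadweight loss = ½ · (57 - 53.25) · (26 - 12) = ½ · 3.75 · 14 = 26.25.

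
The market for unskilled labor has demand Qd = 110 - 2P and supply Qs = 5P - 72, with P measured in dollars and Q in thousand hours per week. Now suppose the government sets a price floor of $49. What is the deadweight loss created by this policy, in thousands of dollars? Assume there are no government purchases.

In a free market, 110 - 2P = 5P - 72 gives the equilibrium P* = 26, Q* = 58.
Since 49 > 26, the floor is binding.
At P = 49: Qd = 110 - 2·49 = 12 and Qs = 5·49 - 72 = 173.
Quantity traded falls to 12. At Q = 12 the demand price is (110 - 12)/2 = 49 and the supply price is (72 + 12)/5 = 16.8.
Deadweight loss = ½ · (49 - 16.8) · (58 - 12) = ½ · 32.2 · 46 = 740.6.

740.6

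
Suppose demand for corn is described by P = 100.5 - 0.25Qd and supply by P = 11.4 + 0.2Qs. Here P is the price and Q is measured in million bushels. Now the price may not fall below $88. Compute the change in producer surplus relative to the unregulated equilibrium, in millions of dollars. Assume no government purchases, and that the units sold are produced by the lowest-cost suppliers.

-340.4

Rearranging demand gives Qd = 402 - 4P; rearranging supply gives Qs = 5P - 57. Setting quantity demanded equal to quantity supplied, 402 - 4P = 5P - 57, gives P* = 51 and Q* = 198.
The floor of 88 is above the equilibrium price 51, so it binds.
At P = 88: Qd = 402 - 4·88 = 50 and Qs = 5·88 - 57 = 383.
Producer surplus without the control is ½ · (51 - 11.4) · 198 = 3920.4.
With the floor, 50 units are sold at 88. The supply price at Q = 50 is 21.4, so PS = ½ · [(88 - 11.4) + (88 - 21.4)] · 50 = 3580.
Change in producer surplus = 3580 - 3920.4 = -340.4.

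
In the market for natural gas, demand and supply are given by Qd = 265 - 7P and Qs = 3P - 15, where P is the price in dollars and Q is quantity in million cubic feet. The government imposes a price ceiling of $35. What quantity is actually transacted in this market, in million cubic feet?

Setting quantity demanded equal to quantity supplied, 265 - 7P = 3P - 15, gives P* = 28 and Q* = 69.
Since 35 is above P* = 28, the ceiling does not bind and the free-market outcome prevails.

69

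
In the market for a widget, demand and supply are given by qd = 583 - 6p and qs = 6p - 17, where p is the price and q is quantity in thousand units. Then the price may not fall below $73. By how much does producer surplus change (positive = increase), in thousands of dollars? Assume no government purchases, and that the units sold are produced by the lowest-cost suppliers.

1748

Setting quantity demanded equal to quantity supplied, 583 - 6p = 6p - 17, gives p* = 50 and q* = 283.
Because the floor (73) lies above the market-clearing price, it is binding.
At p = 73: qd = 583 - 6·73 = 145 and qs = 6·73 - 17 = 421.
Producer surplus without the control is ½ · (50 - 17/6) · 283 = 80089/12.
With the floor, 145 units are sold at 73. The supply price at q = 145 is 27, so PS = ½ · [(73 - 17/6) + (73 - 27)] · 145 = 101065/12.
Change in producer surplus = 101065/12 - 80089/12 = 1748.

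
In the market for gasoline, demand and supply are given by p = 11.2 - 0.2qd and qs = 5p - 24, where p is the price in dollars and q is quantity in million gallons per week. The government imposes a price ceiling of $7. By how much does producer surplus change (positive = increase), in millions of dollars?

Rearranging demand gives qd = 56 - 5p. Equilibrium: 56 - 5p = 5p - 24, so 80 = 10p and p* = 8, q* = 16.
Since 7 < 8, the ceiling is binding.
At p = 7: qd = 56 - 5·7 = 21 and qs = 5·7 - 24 = 11.
Producer surplus without the control is ½ · (8 - 4.8) · 16 = 25.6.
With the ceiling, producers sell 11 units at 7, so PS = ½ · (7 - 4.8) · 11 = 12.1.
Change in producer surplus = 12.1 - 25.6 = -13.5.

-13.5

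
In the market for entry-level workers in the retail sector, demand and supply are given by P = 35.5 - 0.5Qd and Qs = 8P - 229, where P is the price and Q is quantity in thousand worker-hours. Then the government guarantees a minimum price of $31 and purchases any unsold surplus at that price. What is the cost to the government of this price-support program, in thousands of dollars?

310

Rearranging demand gives Qd = 71 - 2P. Without the control the market clears where 71 - 2P = 8P - 229, i.e. P* = 30 and Q* = 11.
Since 31 > 30, the floor is binding.
At P = 31: Qd = 71 - 2·31 = 9 and Qs = 8·31 - 229 = 19.
Surplus = Qs - Qd = 10.
Government expenditure = surplus × support price = 10 × 31 = 310.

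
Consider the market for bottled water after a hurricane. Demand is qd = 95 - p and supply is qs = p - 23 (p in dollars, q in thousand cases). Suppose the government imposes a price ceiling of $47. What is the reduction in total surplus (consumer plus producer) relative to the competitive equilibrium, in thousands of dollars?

144

Setting quantity demanded equal to quantity supplied, 95 - p = p - 23, gives p* = 59 and q* = 36.
The ceiling of 47 is below the equilibrium price 59, so it binds.
At p = 47: qd = 95 - 47 = 48 and qs = 47 - 23 = 24.
Quantity traded falls to 24. At q = 24 the demand price is 95 - 24 = 71 and the supply price is 23 + 24 = 47.
Deadweight loss = ½ · (71 - 47) · (36 - 24) = ½ · 24 · 12 = 144.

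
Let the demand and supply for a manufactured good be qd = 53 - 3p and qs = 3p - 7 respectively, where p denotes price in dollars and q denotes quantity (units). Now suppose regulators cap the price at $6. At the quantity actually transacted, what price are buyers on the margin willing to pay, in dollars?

Equilibrium: 53 - 3p = 3p - 7, so 60 = 6p and p* = 10, q* = 23.
Because the ceiling (6) lies below the market-clearing price, it is binding.
At p = 6: qd = 53 - 3·6 = 35 and qs = 3·6 - 7 = 11.
Only 11 units reach the market. On the demand curve, the marginal buyer's willingness to pay at q = 11 is (53 - 11)/3 = 14.

14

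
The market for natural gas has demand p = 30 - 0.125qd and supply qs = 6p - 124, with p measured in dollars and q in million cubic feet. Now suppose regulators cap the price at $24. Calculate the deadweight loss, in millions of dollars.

21

Rearranging demand gives qd = 240 - 8p. Equilibrium: 240 - 8p = 6p - 124, so 364 = 14p and p* = 26, q* = 32.
The ceiling of 24 is below the equilibrium price 26, so it binds.
At p = 24: qd = 240 - 8·24 = 48 and qs = 6·24 - 124 = 20.
Quantity traded falls to 20. At q = 20 the demand price is (240 - 20)/8 = 27.5 and the supply price is (124 + 20)/6 = 24.
Deadweight loss = ½ · (27.5 - 24) · (32 - 20) = ½ · 3.5 · 12 = 21.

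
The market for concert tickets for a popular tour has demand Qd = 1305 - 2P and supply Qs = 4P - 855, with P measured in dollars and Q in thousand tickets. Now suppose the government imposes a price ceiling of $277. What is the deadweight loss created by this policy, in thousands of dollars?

41334

In a free market, 1305 - 2P = 4P - 855 gives the equilibrium P* = 360, Q* = 585.
Since 277 < 360, the ceiling is binding.
At P = 277: Qd = 1305 - 2·277 = 751 and Qs = 4·277 - 855 = 253.
Quantity traded falls to 253. At Q = 253 the demand price is (1305 - 253)/2 = 526 and the supply price is (855 + 253)/4 = 277.
Deadweight loss = ½ · (526 - 277) · (585 - 253) = ½ · 249 · 332 = 41334.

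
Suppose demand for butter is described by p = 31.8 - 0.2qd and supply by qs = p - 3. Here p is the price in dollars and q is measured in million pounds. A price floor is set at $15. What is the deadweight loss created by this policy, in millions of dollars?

0

Rearranging demand gives qd = 159 - 5p. Setting quantity demanded equal to quantity supplied, 159 - 5p = p - 3, gives p* = 27 and q* = 24.
Since 15 is below p* = 27, the floor does not bind and the free-market outcome prevails.
Since the control does not bind, no trades are prevented and deadweight loss is zero.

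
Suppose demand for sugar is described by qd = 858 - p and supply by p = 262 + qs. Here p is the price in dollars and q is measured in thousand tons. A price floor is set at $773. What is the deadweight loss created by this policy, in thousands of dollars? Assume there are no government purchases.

Rearranging supply gives qs = p - 262. Without the control the market clears where 858 - p = p - 262, i.e. p* = 560 and q* = 298.
Because the floor (773) lies above the market-clearing price, it is binding.
At p = 773: qd = 858 - 773 = 85 and qs = 773 - 262 = 511.
Quantity traded falls to 85. At q = 85 the demand price is 858 - 85 = 773 and the supply price is 262 + 85 = 347.
Deadweight loss = ½ · (773 - 347) · (298 - 85) = ½ · 426 · 213 = 45369.

45369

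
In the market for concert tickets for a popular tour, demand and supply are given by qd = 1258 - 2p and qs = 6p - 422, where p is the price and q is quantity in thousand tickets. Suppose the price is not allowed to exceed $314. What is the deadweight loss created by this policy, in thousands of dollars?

Equilibrium: 1258 - 2p = 6p - 422, so 1680 = 8p and p* = 210, q* = 838.
Since 314 is above p* = 210, the ceiling does not bind and the free-market outcome prevails.
Since the control does not bind, no trades are prevented and deadweight loss is zero.

0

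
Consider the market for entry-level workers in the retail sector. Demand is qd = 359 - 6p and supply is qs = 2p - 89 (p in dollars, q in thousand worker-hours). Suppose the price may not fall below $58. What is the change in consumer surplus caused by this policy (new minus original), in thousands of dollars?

Setting quantity demanded equal to quantity supplied, 359 - 6p = 2p - 89, gives p* = 56 and q* = 23.
Since 58 > 56, the floor is binding.
At p = 58: qd = 359 - 6·58 = 11 and qs = 2·58 - 89 = 27.
Consumer surplus without the control is ½ · (359/6 - 56) · 23 = 529/12.
With the floor, consumers buy 11 units at 58, so CS = ½ · (359/6 - 58) · 11 = 121/12.
Change in consumer surplus = 121/12 - 529/12 = -34.

-34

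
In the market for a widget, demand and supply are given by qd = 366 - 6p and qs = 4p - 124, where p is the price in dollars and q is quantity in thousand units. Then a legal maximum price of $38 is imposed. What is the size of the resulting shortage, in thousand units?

110

Without the control the market clears where 366 - 6p = 4p - 124, i.e. p* = 49 and q* = 72.
Because the ceiling (38) lies below the market-clearing price, it is binding.
At p = 38: qd = 366 - 6·38 = 138 and qs = 4·38 - 124 = 28.
Shortage = qd - qs = 138 - 28 = 110.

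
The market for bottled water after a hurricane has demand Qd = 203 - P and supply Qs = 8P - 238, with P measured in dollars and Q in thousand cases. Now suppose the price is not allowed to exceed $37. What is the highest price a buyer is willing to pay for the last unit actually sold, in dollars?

145

In a free market, 203 - P = 8P - 238 gives the equilibrium P* = 49, Q* = 154.
The ceiling of 37 is below the equilibrium price 49, so it binds.
At P = 37: Qd = 203 - 37 = 166 and Qs = 8·37 - 238 = 58.
Only 58 units reach the market. On the demand curve, the marginal buyer's willingness to pay at Q = 58 is (203 - 58) = 145.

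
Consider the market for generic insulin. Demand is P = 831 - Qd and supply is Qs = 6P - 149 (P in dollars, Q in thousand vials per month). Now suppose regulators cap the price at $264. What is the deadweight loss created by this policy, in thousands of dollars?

Rearranging demand gives Qd = 831 - P. Without the control the market clears where 831 - P = 6P - 149, i.e. P* = 140 and Q* = 691.
Since 264 is above P* = 140, the ceiling does not bind and the free-market outcome prevails.
Since the control does not bind, no trades are prevented and deadweight loss is zero.

0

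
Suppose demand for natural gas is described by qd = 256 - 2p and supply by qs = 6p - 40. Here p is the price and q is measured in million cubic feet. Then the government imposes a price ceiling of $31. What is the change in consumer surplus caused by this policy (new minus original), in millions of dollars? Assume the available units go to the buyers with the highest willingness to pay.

552

Equilibrium: 256 - 2p = 6p - 40, so 296 = 8p and p* = 37, q* = 182.
The ceiling of 31 is below the equilibrium price 37, so it binds.
At p = 31: qd = 256 - 2·31 = 194 and qs = 6·31 - 40 = 146.
Consumer surplus without the control is ½ · (128 - 37) · 182 = 8281.
With the ceiling, 146 units are sold at 31 (assume they go to the highest-value buyers). The demand price at q = 146 is 55, so CS = ½ · [(128 - 31) + (55 - 31)] · 146 = 8833.
Change in consumer surplus = 8833 - 8281 = 552.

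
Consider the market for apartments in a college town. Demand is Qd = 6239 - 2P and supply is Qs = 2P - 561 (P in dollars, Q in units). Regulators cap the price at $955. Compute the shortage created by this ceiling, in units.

2980

Without the control the market clears where 6239 - 2P = 2P - 561, i.e. P* = 1700 and Q* = 2839.
Since 955 < 1700, the ceiling is binding.
At P = 955: Qd = 6239 - 2·955 = 4329 and Qs = 2·955 - 561 = 1349.
Shortage = Qd - Qs = 4329 - 1349 = 2980.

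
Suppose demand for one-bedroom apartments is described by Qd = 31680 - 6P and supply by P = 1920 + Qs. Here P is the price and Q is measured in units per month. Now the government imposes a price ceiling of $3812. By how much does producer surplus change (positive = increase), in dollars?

-2357368

Rearranging supply gives Qs = P - 1920. Setting quantity demanded equal to quantity supplied, 31680 - 6P = P - 1920, gives P* = 4800 and Q* = 2880.
The ceiling of 3812 is below the equilibrium price 4800, so it binds.
At P = 3812: Qd = 31680 - 6·3812 = 8808 and Qs = 3812 - 1920 = 1892.
Producer surplus without the control is ½ · (4800 - 1920) · 2880 = 4147200.
With the ceiling, producers sell 1892 units at 3812, so PS = ½ · (3812 - 1920) · 1892 = 1789832.
Change in producer surplus = 1789832 - 4147200 = -2357368.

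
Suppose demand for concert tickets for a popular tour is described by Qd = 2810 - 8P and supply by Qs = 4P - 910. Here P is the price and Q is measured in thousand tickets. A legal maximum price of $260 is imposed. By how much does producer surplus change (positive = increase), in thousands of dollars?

Equilibrium: 2810 - 8P = 4P - 910, so 3720 = 12P and P* = 310, Q* = 330.
Because the ceiling (260) lies below the market-clearing price, it is binding.
At P = 260: Qd = 2810 - 8·260 = 730 and Qs = 4·260 - 910 = 130.
Producer surplus without the control is ½ · (310 - 227.5) · 330 = 13612.5.
With the ceiling, producers sell 130 units at 260, so PS = ½ · (260 - 227.5) · 130 = 2112.5.
Change in producer surplus = 2112.5 - 13612.5 = -11500.

-11500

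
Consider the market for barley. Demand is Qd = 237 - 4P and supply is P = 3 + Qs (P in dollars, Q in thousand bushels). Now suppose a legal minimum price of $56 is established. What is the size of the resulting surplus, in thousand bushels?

40

Rearranging supply gives Qs = P - 3. Setting quantity demanded equal to quantity supplied, 237 - 4P = P - 3, gives P* = 48 and Q* = 45.
Since 56 > 48, the floor is binding.
At P = 56: Qd = 237 - 4·56 = 13 and Qs = 56 - 3 = 53.
Surplus = Qs - Qd = 53 - 13 = 40.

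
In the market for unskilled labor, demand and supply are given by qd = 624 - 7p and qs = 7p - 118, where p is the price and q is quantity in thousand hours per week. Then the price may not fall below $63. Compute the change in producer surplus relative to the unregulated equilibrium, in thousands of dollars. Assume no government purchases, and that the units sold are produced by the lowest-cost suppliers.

1480

Without the control the market clears where 624 - 7p = 7p - 118, i.e. p* = 53 and q* = 253.
Because the floor (63) lies above the market-clearing price, it is binding.
At p = 63: qd = 624 - 7·63 = 183 and qs = 7·63 - 118 = 323.
Producer surplus without the control is ½ · (53 - 118/7) · 253 = 64009/14.
With the floor, 183 units are sold at 63. The supply price at q = 183 is 43, so PS = ½ · [(63 - 118/7) + (63 - 43)] · 183 = 84729/14.
Change in producer surplus = 84729/14 - 64009/14 = 1480.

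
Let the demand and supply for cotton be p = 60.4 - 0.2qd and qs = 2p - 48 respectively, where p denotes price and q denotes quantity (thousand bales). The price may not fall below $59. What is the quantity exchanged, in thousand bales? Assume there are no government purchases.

Rearranging demand gives qd = 302 - 5p. Setting quantity demanded equal to quantity supplied, 302 - 5p = 2p - 48, gives p* = 50 and q* = 52.
Since 59 > 50, the floor is binding.
At p = 59: qd = 302 - 5·59 = 7 and qs = 2·59 - 48 = 70.
The quantity actually transacted is the short side, demand: 7.

7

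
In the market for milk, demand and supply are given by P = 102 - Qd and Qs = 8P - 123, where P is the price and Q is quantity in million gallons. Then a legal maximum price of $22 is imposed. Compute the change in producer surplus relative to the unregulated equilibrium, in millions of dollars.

Rearranging demand gives Qd = 102 - P. Without the control the market clears where 102 - P = 8P - 123, i.e. P* = 25 and Q* = 77.
The ceiling of 22 is below the equilibrium price 25, so it binds.
At P = 22: Qd = 102 - 22 = 80 and Qs = 8·22 - 123 = 53.
Producer surplus without the control is ½ · (25 - 15.375) · 77 = 370.5625.
With the ceiling, producers sell 53 units at 22, so PS = ½ · (22 - 15.375) · 53 = 175.5625.
Change in producer surplus = 175.5625 - 370.5625 = -195.

-195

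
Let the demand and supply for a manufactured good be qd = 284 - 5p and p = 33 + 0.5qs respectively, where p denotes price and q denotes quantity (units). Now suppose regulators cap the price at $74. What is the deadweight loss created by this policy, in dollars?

Rearranging supply gives qs = 2p - 66. Equilibrium: 284 - 5p = 2p - 66, so 350 = 7p and p* = 50, q* = 34.
The ceiling of 74 is above the equilibrium price 50, so it is not binding; the market clears at p* = 50, q* = 34.
Since the control does not bind, no trades are prevented and deadweight loss is zero.

0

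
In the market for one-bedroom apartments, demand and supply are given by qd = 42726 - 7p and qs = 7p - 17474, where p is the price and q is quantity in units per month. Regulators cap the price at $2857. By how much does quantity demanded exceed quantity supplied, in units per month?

Without the control the market clears where 42726 - 7p = 7p - 17474, i.e. p* = 4300 and q* = 12626.
Since 2857 < 4300, the ceiling is binding.
At p = 2857: qd = 42726 - 7·2857 = 22727 and qs = 7·2857 - 17474 = 2525.
Shortage = qd - qs = 22727 - 2525 = 20202.

20202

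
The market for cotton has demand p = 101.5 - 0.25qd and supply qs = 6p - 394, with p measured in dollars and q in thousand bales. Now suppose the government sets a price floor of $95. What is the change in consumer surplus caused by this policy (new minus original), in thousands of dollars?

Rearranging demand gives qd = 406 - 4p. Equilibrium: 406 - 4p = 6p - 394, so 800 = 10p and p* = 80, q* = 86.
The floor of 95 is above the equilibrium price 80, so it binds.
At p = 95: qd = 406 - 4·95 = 26 and qs = 6·95 - 394 = 176.
Consumer surplus without the control is ½ · (101.5 - 80) · 86 = 924.5.
With the floor, consumers buy 26 units at 95, so CS = ½ · (101.5 - 95) · 26 = 84.5.
Change in consumer surplus = 84.5 - 924.5 = -840.

-840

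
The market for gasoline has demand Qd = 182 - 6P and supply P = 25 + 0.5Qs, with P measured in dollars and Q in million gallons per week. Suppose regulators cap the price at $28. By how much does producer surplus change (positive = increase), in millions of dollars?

-7

Rearranging supply gives Qs = 2P - 50. Without the control the market clears where 182 - 6P = 2P - 50, i.e. P* = 29 and Q* = 8.
The ceiling of 28 is below the equilibrium price 29, so it binds.
At P = 28: Qd = 182 - 6·28 = 14 and Qs = 2·28 - 50 = 6.
Producer surplus without the control is ½ · (29 - 25) · 8 = 16.
With the ceiling, producers sell 6 units at 28, so PS = ½ · (28 - 25) · 6 = 9.
Change in producer surplus = 9 - 16 = -7.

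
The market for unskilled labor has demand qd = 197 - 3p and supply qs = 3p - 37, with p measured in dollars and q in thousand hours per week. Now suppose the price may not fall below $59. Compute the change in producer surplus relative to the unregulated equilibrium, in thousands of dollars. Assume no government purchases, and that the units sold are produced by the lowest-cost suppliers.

-200

Setting quantity demanded equal to quantity supplied, 197 - 3p = 3p - 37, gives p* = 39 and q* = 80.
The floor of 59 is above the equilibrium price 39, so it binds.
At p = 59: qd = 197 - 3·59 = 20 and qs = 3·59 - 37 = 140.
Producer surplus without the control is ½ · (39 - 37/3) · 80 = 3200/3.
With the floor, 20 units are sold at 59. The supply price at q = 20 is 19, so PS = ½ · [(59 - 37/3) + (59 - 19)] · 20 = 2600/3.
Change in producer surplus = 2600/3 - 3200/3 = -200.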